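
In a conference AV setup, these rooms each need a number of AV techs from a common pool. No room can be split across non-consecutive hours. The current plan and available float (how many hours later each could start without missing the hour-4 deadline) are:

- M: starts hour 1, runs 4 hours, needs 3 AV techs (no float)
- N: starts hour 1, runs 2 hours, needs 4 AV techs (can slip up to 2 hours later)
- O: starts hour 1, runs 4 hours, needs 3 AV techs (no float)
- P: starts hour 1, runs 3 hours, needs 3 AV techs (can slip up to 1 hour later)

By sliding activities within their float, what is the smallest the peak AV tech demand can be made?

13

Schedule M@1, N@1, O@1, P@1: h1:13  h2:13  h3:9  h4:6 — peak 13.
No arrangement of the 6 feasible schedules does better.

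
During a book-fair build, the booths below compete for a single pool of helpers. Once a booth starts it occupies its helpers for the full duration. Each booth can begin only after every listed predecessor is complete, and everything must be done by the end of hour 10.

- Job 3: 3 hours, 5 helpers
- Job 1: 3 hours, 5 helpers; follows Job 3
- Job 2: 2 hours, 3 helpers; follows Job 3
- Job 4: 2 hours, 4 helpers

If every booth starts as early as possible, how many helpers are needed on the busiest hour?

Early-start schedule: Job 3@1, Job 1@4, Job 2@4, Job 4@1.
Load per hour: hour 1: 9, hour 2: 9, hour 3: 5, hour 4: 8, hour 5: 8, hour 6: 5, hour 7: 0, hour 8: 0, hour 9: 0, hour 10: 0.
Peak is 9.

9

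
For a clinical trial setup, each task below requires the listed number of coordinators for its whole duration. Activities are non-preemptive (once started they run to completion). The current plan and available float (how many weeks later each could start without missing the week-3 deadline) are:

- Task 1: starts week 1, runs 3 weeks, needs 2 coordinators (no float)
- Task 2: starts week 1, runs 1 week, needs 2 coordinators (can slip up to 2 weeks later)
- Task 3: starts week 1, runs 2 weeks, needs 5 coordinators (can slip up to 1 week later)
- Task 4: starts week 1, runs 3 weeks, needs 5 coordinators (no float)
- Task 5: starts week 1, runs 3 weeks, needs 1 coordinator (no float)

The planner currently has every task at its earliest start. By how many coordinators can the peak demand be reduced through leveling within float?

Early-start peak: w1:15  w2:13  w3:8 ⇒ 15.
Leveled (Task 1@1, Task 2@1, Task 3@2, Task 4@1, Task 5@1): w1:10  w2:13  w3:13 ⇒ 13.
Reduction 15 − 13 = 2.

2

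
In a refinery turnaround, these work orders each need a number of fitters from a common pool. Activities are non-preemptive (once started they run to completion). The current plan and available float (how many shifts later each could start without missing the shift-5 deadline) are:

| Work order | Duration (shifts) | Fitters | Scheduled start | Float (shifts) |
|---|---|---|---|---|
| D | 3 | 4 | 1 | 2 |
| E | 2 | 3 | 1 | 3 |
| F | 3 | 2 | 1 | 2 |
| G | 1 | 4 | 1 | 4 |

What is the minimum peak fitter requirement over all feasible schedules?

Early-start (D@1, E@1, F@1, G@1) gives peak 13: s1:13  s2:9  s3:6  s4:0  s5:0.
Shift F→3, G→4.
Schedule D@1, E@1, F@3, G@4: s1:7  s2:7  s3:6  s4:6  s5:2 — peak 7.

7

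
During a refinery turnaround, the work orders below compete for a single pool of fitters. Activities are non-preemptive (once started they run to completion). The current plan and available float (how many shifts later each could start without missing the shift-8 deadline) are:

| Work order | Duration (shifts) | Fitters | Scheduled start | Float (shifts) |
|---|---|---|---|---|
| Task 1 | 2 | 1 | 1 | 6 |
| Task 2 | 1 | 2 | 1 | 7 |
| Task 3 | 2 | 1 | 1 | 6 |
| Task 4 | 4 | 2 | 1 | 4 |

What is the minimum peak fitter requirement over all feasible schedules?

2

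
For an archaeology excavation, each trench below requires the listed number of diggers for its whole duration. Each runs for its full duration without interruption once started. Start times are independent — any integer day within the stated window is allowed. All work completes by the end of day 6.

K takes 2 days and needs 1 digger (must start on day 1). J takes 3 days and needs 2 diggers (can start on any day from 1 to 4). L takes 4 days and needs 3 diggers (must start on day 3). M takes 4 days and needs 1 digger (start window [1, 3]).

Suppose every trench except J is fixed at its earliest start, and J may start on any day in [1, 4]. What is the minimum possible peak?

6

J@1: d1:4  d2:4  d3:6  d4:4  d5:3  d6:3 → peak 6
J@2: d1:2  d2:4  d3:6  d4:6  d5:3  d6:3 → peak 6
J@3: d1:2  d2:2  d3:6  d4:6  d5:5  d6:3 → peak 6
J@4: d1:2  d2:2  d3:4  d4:6  d5:5  d6:5 → peak 6
Best is J@1, peak 6.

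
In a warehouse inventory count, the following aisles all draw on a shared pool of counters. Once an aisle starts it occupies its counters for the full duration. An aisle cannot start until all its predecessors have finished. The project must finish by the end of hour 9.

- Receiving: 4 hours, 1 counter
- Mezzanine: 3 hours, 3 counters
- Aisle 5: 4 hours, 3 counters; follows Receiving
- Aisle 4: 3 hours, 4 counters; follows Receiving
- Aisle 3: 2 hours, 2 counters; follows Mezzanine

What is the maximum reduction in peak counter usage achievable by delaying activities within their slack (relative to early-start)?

Early-start peak: h1:4  h2:4  h3:4  h4:3  h5:9  h6:7  h7:7  h8:3  h9:0 ⇒ 9.
Leveled (Receiving@1, Mezzanine@1, Aisle 5@5, Aisle 4@5, Aisle 3@8): h1:4  h2:4  h3:4  h4:1  h5:7  h6:7  h7:7  h8:5  h9:2 ⇒ 7.
Reduction 9 − 7 = 2.

2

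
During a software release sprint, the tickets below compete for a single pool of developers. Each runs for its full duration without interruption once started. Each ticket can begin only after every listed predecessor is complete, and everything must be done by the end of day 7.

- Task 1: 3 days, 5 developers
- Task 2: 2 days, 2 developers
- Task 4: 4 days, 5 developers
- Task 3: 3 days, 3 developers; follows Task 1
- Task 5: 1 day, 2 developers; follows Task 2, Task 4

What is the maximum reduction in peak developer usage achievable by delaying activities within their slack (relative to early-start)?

Early-start peak: d1:12  d2:12  d3:10  d4:8  d5:5  d6:3  d7:0 ⇒ 12.
Leveled (Task 1@1, Task 2@1, Task 4@3, Task 3@4, Task 5@7): d1:7  d2:7  d3:10  d4:8  d5:8  d6:8  d7:2 ⇒ 10.
Reduction 12 − 10 = 2.

2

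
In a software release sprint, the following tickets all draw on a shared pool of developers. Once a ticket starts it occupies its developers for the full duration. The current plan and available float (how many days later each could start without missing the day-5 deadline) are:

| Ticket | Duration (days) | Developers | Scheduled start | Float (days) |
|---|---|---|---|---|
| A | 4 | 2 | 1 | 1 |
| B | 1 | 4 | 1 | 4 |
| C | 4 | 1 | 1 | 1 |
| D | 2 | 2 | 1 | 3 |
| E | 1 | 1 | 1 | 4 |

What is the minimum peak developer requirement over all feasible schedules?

Early-start (A@1, B@1, C@1, D@1, E@1) gives peak 10: d1:10  d2:5  d3:3  d4:3  d5:0.
Shift B→5, E→3.
Schedule A@1, B@5, C@1, D@1, E@3: d1:5  d2:5  d3:4  d4:3  d5:4 — peak 5.
Total developer-days = 21 over 5 days ⇒ peak ≥ ⌈21/5⌉ = 5, so 5 is optimal.

5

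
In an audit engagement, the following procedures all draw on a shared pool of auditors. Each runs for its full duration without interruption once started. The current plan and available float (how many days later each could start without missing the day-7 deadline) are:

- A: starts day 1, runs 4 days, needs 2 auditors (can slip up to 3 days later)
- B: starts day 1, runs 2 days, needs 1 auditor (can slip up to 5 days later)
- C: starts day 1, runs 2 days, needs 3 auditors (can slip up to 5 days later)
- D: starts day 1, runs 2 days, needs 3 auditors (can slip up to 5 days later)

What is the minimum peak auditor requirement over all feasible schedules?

5

Early-start (A@1, B@1, C@1, D@1) gives peak 9: d1:9  d2:9  d3:2  d4:2  d5:0  d6:0  d7:0.
Shift C→3, D→5.
Schedule A@1, B@1, C@3, D@5: d1:3  d2:3  d3:5  d4:5  d5:3  d6:3  d7:0 — peak 5.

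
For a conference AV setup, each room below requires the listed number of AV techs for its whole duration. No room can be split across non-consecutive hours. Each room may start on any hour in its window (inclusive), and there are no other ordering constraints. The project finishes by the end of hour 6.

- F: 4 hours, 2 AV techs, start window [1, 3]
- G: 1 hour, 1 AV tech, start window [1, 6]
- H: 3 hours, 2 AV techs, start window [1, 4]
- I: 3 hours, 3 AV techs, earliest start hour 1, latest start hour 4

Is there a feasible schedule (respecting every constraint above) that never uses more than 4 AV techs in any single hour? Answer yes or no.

no

The minimum achievable peak is 5; 4 < 5, so no feasible schedule stays within the cap.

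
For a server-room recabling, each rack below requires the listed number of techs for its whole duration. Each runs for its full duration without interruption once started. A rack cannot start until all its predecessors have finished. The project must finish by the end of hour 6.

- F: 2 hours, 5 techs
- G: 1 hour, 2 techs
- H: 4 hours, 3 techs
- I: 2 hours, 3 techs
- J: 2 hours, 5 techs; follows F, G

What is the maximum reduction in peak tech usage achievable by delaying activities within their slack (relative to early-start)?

Early-start peak: h1:13  h2:11  h3:8  h4:8  h5:0  h6:0 ⇒ 13.
Leveled (F@1, G@1, H@2, I@3, J@5): h1:7  h2:8  h3:6  h4:6  h5:8  h6:5 ⇒ 8.
Reduction 13 − 8 = 5.

5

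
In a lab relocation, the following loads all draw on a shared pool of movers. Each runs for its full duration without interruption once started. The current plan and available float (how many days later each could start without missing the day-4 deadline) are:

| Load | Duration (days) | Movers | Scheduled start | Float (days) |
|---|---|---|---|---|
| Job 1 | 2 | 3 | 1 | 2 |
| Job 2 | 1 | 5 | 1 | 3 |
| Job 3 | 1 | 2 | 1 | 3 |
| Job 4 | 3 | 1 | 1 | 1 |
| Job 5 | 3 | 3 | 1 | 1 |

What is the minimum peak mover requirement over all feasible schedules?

7

Early-start (Job 1@1, Job 2@1, Job 3@1, Job 4@1, Job 5@1) gives peak 14: d1:14  d2:7  d3:4  d4:0.
Shift Job 2→4, Job 3→3.
Schedule Job 1@1, Job 2@4, Job 3@3, Job 4@1, Job 5@1: d1:7  d2:7  d3:6  d4:5 — peak 7.
Total mover-days = 25 over 4 days ⇒ peak ≥ ⌈25/4⌉ = 7, so 7 is optimal.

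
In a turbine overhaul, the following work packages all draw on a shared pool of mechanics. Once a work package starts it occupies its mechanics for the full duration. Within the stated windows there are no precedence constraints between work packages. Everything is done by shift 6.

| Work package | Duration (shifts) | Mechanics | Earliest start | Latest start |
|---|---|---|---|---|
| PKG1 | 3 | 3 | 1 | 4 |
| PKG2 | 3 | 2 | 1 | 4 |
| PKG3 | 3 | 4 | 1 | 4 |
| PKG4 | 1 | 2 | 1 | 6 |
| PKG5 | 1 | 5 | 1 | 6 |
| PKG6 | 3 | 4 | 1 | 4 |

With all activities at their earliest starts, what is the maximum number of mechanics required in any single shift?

20

Early-start schedule: PKG1@1, PKG2@1, PKG3@1, PKG4@1, PKG5@1, PKG6@1.
Load per shift: shift 1: 20, shift 2: 13, shift 3: 13, shift 4: 0, shift 5: 0, shift 6: 0.
Peak is 20.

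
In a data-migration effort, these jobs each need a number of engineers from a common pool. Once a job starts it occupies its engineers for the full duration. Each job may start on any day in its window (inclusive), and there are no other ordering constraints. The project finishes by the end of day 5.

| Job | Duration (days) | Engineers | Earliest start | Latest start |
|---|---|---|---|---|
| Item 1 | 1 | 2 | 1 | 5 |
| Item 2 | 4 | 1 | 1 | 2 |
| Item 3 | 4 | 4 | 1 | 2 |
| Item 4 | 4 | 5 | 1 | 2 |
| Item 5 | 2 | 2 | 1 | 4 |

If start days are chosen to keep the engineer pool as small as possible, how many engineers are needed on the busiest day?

12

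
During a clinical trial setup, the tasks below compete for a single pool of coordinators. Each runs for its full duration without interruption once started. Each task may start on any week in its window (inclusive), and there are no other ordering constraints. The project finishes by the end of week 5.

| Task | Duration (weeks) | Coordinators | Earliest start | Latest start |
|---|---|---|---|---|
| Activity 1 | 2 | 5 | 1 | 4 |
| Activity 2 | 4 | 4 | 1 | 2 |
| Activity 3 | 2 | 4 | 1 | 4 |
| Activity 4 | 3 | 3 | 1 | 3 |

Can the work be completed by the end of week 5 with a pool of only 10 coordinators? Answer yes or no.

no

The minimum achievable peak is 11; 10 < 11, so no feasible schedule stays within the cap.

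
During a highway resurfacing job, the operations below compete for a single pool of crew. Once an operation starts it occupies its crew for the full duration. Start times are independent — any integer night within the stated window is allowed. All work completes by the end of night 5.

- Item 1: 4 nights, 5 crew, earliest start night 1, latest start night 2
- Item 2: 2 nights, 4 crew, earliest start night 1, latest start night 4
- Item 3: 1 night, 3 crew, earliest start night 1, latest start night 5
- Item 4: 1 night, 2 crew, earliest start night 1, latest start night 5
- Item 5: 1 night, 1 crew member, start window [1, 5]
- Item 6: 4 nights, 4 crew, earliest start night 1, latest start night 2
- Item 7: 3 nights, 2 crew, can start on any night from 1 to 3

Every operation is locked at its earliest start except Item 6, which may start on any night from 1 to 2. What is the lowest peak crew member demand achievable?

17

Item 6@1: n1:21  n2:15  n3:11  n4:9  n5:0 → peak 21
Item 6@2: n1:17  n2:15  n3:11  n4:9  n5:4 → peak 17
Best is Item 6@2, peak 17.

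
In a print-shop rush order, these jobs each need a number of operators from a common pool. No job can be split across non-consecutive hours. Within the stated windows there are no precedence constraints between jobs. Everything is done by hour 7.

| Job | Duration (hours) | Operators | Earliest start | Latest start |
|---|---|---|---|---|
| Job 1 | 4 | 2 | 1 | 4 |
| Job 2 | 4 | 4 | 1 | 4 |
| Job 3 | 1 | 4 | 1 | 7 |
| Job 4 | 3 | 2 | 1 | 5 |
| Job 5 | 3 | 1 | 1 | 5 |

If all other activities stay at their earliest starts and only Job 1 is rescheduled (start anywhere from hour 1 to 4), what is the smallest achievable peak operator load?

Job 1@1: h1:13  h2:9  h3:9  h4:6  h5:0  h6:0  h7:0 → peak 13
Job 1@2: h1:11  h2:9  h3:9  h4:6  h5:2  h6:0  h7:0 → peak 11
Job 1@3: h1:11  h2:7  h3:9  h4:6  h5:2  h6:2  h7:0 → peak 11
Job 1@4: h1:11  h2:7  h3:7  h4:6  h5:2  h6:2  h7:2 → peak 11
Best is Job 1@2, peak 11.

11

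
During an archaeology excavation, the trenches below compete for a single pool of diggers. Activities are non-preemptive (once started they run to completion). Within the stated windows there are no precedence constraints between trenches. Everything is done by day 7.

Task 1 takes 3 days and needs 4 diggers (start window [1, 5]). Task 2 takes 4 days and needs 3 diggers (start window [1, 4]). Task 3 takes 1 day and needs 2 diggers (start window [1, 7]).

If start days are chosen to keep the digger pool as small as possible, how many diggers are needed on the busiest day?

5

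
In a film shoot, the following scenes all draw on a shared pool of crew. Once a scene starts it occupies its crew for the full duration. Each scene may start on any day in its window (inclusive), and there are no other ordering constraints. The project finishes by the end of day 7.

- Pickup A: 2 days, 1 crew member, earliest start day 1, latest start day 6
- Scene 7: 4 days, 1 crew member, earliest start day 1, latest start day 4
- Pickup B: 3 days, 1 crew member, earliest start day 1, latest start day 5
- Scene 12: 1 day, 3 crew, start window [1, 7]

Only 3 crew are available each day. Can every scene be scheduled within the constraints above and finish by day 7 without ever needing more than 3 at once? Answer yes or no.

yes

Schedule Pickup A@1, Scene 7@1, Pickup B@1, Scene 12@5: d1:3  d2:3  d3:2  d4:1  d5:3  d6:0  d7:0 — peak 3 ≤ 3.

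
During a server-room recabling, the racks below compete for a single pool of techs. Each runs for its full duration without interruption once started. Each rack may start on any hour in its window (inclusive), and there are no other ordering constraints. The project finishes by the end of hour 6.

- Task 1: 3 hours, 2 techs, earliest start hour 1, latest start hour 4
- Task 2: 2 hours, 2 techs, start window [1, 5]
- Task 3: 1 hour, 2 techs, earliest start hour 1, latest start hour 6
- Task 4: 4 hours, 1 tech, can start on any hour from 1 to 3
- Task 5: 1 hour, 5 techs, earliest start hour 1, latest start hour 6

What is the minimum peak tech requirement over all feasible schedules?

5

Early-start (Task 1@1, Task 2@1, Task 3@1, Task 4@1, Task 5@1) gives peak 12: h1:12  h2:5  h3:3  h4:1  h5:0  h6:0.
Shift Task 3→3, Task 5→5.
Schedule Task 1@1, Task 2@1, Task 3@3, Task 4@1, Task 5@5: h1:5  h2:5  h3:5  h4:1  h5:5  h6:0 — peak 5.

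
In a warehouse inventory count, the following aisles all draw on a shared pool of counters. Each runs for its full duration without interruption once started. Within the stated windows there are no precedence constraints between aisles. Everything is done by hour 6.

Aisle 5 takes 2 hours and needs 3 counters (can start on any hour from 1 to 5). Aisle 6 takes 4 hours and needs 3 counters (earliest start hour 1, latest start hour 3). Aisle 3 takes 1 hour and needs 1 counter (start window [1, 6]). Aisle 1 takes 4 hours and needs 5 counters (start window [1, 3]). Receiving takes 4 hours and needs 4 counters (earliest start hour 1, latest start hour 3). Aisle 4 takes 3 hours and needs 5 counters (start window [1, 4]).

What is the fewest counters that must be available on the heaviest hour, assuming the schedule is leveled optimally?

17

Early-start (Aisle 5@1, Aisle 6@1, Aisle 3@1, Aisle 1@1, Receiving@1, Aisle 4@1) gives peak 21: h1:21  h2:20  h3:17  h4:12  h5:0  h6:0.
Shift Aisle 4→3.
Schedule Aisle 5@1, Aisle 6@1, Aisle 3@1, Aisle 1@1, Receiving@1, Aisle 4@3: h1:16  h2:15  h3:17  h4:17  h5:5  h6:0 — peak 17.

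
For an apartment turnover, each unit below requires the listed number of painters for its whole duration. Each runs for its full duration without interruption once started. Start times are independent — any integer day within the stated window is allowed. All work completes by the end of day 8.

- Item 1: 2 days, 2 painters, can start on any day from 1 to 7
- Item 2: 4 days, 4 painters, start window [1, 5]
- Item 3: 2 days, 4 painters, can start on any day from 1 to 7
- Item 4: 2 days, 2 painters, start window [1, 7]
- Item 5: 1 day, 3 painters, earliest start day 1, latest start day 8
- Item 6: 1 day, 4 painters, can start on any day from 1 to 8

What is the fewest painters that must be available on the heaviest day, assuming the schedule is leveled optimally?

6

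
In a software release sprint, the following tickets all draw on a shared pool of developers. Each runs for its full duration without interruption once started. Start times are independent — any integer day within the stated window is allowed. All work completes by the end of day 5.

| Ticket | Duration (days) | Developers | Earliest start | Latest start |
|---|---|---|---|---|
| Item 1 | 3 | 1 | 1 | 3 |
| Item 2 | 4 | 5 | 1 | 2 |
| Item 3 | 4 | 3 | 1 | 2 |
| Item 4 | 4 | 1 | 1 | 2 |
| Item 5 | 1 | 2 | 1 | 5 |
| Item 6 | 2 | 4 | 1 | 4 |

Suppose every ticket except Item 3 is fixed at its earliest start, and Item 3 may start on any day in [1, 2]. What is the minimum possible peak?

Item 3@1: d1:16  d2:14  d3:10  d4:9  d5:0 → peak 16
Item 3@2: d1:13  d2:14  d3:10  d4:9  d5:3 → peak 14
Best is Item 3@2, peak 14.

14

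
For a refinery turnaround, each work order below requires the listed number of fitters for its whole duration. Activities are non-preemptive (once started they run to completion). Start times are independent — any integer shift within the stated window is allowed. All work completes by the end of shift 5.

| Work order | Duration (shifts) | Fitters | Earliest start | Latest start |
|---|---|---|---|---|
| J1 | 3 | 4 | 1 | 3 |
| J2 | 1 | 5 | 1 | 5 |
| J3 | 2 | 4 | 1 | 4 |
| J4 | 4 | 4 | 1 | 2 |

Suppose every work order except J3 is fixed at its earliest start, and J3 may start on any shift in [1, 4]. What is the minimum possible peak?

13

J3@1: s1:17  s2:12  s3:8  s4:4  s5:0 → peak 17
J3@2: s1:13  s2:12  s3:12  s4:4  s5:0 → peak 13
J3@3: s1:13  s2:8  s3:12  s4:8  s5:0 → peak 13
J3@4: s1:13  s2:8  s3:8  s4:8  s5:4 → peak 13
Best is J3@2, peak 13.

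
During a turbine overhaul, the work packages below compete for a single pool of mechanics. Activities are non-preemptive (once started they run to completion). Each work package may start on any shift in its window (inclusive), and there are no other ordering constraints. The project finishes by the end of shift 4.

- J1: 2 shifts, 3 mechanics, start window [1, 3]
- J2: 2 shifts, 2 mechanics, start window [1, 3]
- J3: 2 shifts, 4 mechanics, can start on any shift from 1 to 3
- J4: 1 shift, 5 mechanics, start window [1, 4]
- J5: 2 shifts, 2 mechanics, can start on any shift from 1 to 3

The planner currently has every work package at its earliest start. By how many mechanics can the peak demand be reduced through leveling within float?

8

Early-start peak: s1:16  s2:11  s3:0  s4:0 ⇒ 16.
Leveled (J1@1, J2@2, J3@3, J4@1, J5@2): s1:8  s2:7  s3:8  s4:4 ⇒ 8.
Reduction 16 − 8 = 8.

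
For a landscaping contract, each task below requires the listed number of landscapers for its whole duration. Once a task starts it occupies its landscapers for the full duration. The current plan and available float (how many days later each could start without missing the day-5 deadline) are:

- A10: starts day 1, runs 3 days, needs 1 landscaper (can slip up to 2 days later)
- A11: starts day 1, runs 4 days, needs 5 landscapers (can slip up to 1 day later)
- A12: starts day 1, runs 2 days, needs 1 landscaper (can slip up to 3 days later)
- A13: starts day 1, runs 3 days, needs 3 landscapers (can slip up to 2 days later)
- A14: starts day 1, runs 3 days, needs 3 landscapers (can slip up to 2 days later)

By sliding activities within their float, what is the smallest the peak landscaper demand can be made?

Early-start (A10@1, A11@1, A12@1, A13@1, A14@1) gives peak 13: d1:13  d2:13  d3:12  d4:5  d5:0.
Shift A14→3.
Schedule A10@1, A11@1, A12@1, A13@1, A14@3: d1:10  d2:10  d3:12  d4:8  d5:3 — peak 12.

12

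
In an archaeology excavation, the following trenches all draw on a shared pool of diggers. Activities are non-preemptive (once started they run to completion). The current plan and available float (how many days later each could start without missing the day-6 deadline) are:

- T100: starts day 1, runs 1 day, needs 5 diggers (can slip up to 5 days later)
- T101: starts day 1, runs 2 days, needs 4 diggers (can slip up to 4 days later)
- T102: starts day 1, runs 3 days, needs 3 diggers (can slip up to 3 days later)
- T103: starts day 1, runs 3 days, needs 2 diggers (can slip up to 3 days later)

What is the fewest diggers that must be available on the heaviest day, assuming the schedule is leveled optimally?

Early-start (T100@1, T101@1, T102@1, T103@1) gives peak 14: d1:14  d2:9  d3:5  d4:0  d5:0  d6:0.
Shift T101→2, T102→4, T103→4.
Schedule T100@1, T101@2, T102@4, T103@4: d1:5  d2:4  d3:4  d4:5  d5:5  d6:5 — peak 5.
Total digger-days = 28 over 6 days ⇒ peak ≥ ⌈28/6⌉ = 5, so 5 is optimal.

5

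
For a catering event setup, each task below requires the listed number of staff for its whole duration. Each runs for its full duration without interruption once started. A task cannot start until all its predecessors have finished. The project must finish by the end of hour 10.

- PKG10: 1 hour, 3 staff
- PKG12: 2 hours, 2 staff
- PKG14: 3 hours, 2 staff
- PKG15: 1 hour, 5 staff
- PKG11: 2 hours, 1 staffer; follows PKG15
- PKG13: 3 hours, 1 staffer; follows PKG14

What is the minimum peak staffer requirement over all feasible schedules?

Early-start (PKG10@1, PKG12@1, PKG14@1, PKG15@1, PKG11@2, PKG13@4) gives peak 12: h1:12  h2:5  h3:3  h4:1  h5:1  h6:1  h7:0  h8:0  h9:0  h10:0.
Shift PKG14→2, PKG15→5, PKG11→6, PKG13→6.
Schedule PKG10@1, PKG12@1, PKG14@2, PKG15@5, PKG11@6, PKG13@6: h1:5  h2:4  h3:2  h4:2  h5:5  h6:2  h7:2  h8:1  h9:0  h10:0 — peak 5.

5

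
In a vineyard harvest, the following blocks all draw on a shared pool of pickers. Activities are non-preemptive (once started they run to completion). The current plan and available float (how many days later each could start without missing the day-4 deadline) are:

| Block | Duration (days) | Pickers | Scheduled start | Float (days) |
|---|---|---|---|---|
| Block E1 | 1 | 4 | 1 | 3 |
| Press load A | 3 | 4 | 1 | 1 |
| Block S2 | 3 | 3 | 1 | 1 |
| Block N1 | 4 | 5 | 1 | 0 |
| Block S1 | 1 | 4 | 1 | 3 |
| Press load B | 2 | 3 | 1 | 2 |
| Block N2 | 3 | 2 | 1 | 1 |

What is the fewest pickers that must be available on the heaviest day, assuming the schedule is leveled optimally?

Early-start (Block E1@1, Press load A@1, Block S2@1, Block N1@1, Block S1@1, Press load B@1, Block N2@1) gives peak 25: d1:25  d2:17  d3:14  d4:5.
Shift Block S1→4, Press load B→2, Block N2→2.
Schedule Block E1@1, Press load A@1, Block S2@1, Block N1@1, Block S1@4, Press load B@2, Block N2@2: d1:16  d2:17  d3:17  d4:11 — peak 17.

17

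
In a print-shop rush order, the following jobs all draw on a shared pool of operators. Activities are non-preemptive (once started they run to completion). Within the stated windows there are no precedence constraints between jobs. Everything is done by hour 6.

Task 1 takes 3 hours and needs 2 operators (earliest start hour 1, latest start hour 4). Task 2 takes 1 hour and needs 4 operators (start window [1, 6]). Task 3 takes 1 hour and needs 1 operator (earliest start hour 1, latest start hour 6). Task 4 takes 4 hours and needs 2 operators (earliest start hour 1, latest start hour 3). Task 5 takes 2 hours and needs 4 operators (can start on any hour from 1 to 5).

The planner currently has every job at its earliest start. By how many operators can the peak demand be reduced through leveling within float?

7

Early-start peak: h1:13  h2:8  h3:4  h4:2  h5:0  h6:0 ⇒ 13.
Leveled (Task 1@1, Task 2@1, Task 3@2, Task 4@2, Task 5@4): h1:6  h2:5  h3:4  h4:6  h5:6  h6:0 ⇒ 6.
Reduction 13 − 6 = 7.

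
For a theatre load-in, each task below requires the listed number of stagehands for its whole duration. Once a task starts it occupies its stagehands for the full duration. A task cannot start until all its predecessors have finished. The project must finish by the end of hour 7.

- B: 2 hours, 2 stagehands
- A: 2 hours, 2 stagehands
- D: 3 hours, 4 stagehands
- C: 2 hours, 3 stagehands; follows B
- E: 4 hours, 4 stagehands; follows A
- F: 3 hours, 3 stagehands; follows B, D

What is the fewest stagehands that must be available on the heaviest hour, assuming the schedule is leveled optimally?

Early-start (B@1, A@1, D@1, C@3, E@3, F@4) gives peak 11: h1:8  h2:8  h3:11  h4:10  h5:7  h6:7  h7:0.
Shift E→4, F→5.
Schedule B@1, A@1, D@1, C@3, E@4, F@5: h1:8  h2:8  h3:7  h4:7  h5:7  h6:7  h7:7 — peak 8.
Total stagehand-hours = 51 over 7 hours ⇒ peak ≥ ⌈51/7⌉ = 8, so 8 is optimal.

8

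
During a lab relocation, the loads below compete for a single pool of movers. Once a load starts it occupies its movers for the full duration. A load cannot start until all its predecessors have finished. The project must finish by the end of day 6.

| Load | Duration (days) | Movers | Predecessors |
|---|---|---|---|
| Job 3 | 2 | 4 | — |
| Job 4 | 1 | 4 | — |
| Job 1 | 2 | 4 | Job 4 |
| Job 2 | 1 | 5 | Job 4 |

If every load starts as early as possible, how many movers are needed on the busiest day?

13

Early-start schedule: Job 3@1, Job 4@1, Job 1@2, Job 2@2.
Load per day: day 1: 8, day 2: 13, day 3: 4, day 4: 0, day 5: 0, day 6: 0.
Peak is 13.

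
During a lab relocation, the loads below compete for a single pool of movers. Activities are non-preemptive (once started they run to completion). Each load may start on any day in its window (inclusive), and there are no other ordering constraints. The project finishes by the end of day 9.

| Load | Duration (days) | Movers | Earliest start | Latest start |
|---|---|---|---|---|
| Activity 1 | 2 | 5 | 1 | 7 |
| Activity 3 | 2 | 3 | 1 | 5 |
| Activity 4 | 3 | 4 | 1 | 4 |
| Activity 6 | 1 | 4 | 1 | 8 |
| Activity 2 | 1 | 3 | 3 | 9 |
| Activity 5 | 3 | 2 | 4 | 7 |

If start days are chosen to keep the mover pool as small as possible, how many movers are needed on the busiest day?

Early-start (Activity 1@1, Activity 3@1, Activity 4@1, Activity 6@1, Activity 2@3, Activity 5@4) gives peak 16: d1:16  d2:12  d3:7  d4:2  d5:2  d6:2  d7:0  d8:0  d9:0.
Shift Activity 1→7, Activity 4→3, Activity 6→6, Activity 2→9.
Schedule Activity 1@7, Activity 3@1, Activity 4@3, Activity 6@6, Activity 2@9, Activity 5@4: d1:3  d2:3  d3:4  d4:6  d5:6  d6:6  d7:5  d8:5  d9:3 — peak 6.

6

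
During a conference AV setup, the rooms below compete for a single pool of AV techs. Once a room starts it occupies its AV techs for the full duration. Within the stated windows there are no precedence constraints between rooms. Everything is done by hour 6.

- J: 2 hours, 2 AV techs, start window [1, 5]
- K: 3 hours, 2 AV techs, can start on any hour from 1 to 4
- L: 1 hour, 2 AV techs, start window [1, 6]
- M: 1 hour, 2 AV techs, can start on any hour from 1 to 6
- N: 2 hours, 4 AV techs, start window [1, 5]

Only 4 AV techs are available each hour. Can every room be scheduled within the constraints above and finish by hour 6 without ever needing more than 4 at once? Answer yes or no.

yes

Schedule J@1, K@1, L@3, M@4, N@5: h1:4  h2:4  h3:4  h4:2  h5:4  h6:4 — peak 4 ≤ 4.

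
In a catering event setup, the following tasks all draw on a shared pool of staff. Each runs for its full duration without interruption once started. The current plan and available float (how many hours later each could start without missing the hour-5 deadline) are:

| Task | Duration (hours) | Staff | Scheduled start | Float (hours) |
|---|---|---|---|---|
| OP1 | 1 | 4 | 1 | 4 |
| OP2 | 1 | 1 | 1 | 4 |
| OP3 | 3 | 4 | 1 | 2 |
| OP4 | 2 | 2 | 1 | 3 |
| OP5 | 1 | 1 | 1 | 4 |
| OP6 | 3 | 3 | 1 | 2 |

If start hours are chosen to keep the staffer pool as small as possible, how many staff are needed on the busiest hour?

Early-start (OP1@1, OP2@1, OP3@1, OP4@1, OP5@1, OP6@1) gives peak 15: h1:15  h2:9  h3:7  h4:0  h5:0.
Shift OP3→2, OP5→2, OP6→3.
Schedule OP1@1, OP2@1, OP3@2, OP4@1, OP5@2, OP6@3: h1:7  h2:7  h3:7  h4:7  h5:3 — peak 7.
Total staffer-hours = 31 over 5 hours ⇒ peak ≥ ⌈31/5⌉ = 7, so 7 is optimal.

7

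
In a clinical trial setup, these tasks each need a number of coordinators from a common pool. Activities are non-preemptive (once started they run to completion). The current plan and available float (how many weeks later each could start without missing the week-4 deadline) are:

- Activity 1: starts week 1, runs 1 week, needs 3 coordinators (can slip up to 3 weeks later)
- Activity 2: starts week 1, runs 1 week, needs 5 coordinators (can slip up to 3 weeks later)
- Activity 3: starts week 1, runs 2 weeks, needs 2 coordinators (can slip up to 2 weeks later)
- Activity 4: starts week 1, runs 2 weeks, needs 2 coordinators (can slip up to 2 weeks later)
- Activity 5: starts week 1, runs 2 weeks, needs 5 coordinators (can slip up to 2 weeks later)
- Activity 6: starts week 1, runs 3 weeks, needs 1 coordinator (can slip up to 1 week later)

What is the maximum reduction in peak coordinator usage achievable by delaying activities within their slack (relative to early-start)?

10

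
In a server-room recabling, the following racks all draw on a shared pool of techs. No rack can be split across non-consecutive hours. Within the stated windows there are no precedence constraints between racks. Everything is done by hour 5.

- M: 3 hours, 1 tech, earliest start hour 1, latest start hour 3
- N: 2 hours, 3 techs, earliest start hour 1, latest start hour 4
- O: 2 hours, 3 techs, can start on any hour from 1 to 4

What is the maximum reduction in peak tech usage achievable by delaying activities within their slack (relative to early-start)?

Early-start peak: h1:7  h2:7  h3:1  h4:0  h5:0 ⇒ 7.
Leveled (M@1, N@1, O@3): h1:4  h2:4  h3:4  h4:3  h5:0 ⇒ 4.
Reduction 7 − 4 = 3.

3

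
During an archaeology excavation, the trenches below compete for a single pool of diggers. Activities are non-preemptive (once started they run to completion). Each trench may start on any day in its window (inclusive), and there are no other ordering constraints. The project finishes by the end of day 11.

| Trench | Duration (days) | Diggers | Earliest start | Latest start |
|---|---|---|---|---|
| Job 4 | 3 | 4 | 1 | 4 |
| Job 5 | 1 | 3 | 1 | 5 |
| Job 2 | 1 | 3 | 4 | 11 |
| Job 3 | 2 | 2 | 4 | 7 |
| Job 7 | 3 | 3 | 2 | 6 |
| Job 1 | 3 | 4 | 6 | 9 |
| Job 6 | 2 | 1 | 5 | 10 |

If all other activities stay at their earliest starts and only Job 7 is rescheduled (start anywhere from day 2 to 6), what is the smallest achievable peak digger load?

Job 7@2: d1:7  d2:7  d3:7  d4:8  d5:3  d6:5  d7:4  d8:4  d9:0  d10:0  d11:0 → peak 8
Job 7@3: d1:7  d2:4  d3:7  d4:8  d5:6  d6:5  d7:4  d8:4  d9:0  d10:0  d11:0 → peak 8
Job 7@4: d1:7  d2:4  d3:4  d4:8  d5:6  d6:8  d7:4  d8:4  d9:0  d10:0  d11:0 → peak 8
Job 7@5: d1:7  d2:4  d3:4  d4:5  d5:6  d6:8  d7:7  d8:4  d9:0  d10:0  d11:0 → peak 8
Job 7@6: d1:7  d2:4  d3:4  d4:5  d5:3  d6:8  d7:7  d8:7  d9:0  d10:0  d11:0 → peak 8
Best is Job 7@2, peak 8.

8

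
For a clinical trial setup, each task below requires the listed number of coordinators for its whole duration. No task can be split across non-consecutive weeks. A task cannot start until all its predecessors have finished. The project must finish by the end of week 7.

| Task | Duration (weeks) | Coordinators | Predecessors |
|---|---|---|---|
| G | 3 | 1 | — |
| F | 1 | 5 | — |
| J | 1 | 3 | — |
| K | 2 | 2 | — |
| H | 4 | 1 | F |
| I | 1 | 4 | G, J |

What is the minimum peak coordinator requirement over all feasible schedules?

5

Early-start (G@1, F@1, J@1, K@1, H@2, I@4) gives peak 11: w1:11  w2:4  w3:2  w4:5  w5:1  w6:0  w7:0.
Shift G→2, J→2, K→3, I→5.
Schedule G@2, F@1, J@2, K@3, H@2, I@5: w1:5  w2:5  w3:4  w4:4  w5:5  w6:0  w7:0 — peak 5.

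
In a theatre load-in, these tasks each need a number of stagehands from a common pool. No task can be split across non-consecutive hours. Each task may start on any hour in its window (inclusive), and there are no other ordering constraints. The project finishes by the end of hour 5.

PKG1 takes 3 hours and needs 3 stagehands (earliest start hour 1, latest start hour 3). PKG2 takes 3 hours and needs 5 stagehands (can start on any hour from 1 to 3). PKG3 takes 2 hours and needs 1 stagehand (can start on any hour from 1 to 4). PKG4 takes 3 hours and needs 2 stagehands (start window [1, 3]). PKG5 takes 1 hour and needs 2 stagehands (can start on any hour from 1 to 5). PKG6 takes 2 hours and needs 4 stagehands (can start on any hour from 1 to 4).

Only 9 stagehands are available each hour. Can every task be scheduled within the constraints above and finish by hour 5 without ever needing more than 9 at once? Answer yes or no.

no

The minimum achievable peak is 10; 9 < 10, so no feasible schedule stays within the cap.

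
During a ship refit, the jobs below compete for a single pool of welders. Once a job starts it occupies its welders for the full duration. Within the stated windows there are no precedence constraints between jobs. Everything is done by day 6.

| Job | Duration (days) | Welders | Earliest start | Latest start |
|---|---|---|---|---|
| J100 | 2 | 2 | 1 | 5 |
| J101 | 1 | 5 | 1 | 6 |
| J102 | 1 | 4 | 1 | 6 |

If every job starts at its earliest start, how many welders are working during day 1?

11

At early start, day 1 has: J100, J101, J102.
Demand: 2 + 5 + 4 = 11.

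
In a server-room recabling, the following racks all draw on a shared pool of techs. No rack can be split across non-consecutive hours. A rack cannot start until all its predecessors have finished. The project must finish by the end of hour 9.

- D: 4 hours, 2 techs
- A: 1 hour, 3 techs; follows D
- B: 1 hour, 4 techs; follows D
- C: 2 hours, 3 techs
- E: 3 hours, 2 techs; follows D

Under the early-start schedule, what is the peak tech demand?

9

Early-start schedule: D@1, A@5, B@5, C@1, E@5.
Load per hour: hour 1: 5, hour 2: 5, hour 3: 2, hour 4: 2, hour 5: 9, hour 6: 2, hour 7: 2, hour 8: 0, hour 9: 0.
Peak is 9.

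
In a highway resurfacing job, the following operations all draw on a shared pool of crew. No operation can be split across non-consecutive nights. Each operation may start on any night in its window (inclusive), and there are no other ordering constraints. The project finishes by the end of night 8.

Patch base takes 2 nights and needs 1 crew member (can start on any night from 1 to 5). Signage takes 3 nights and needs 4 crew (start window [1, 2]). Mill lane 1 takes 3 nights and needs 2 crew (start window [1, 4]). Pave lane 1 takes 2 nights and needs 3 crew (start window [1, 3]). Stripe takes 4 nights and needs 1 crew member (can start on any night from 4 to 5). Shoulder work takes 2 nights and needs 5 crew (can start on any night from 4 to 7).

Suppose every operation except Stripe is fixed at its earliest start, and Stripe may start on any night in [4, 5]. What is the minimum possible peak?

10

Stripe@4: n1:10  n2:10  n3:6  n4:6  n5:6  n6:1  n7:1  n8:0 → peak 10
Stripe@5: n1:10  n2:10  n3:6  n4:5  n5:6  n6:1  n7:1  n8:1 → peak 10
Best is Stripe@4, peak 10.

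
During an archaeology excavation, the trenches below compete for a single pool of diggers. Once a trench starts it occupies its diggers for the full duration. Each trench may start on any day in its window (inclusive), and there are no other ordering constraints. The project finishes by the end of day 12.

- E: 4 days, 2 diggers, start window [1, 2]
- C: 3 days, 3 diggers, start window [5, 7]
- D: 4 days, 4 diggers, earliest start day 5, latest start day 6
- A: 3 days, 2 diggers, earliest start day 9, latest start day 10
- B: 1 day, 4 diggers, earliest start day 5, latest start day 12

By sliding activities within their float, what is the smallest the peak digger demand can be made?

Early-start (E@1, C@5, D@5, A@9, B@5) gives peak 11: d1:2  d2:2  d3:2  d4:2  d5:11  d6:7  d7:7  d8:4  d9:2  d10:2  d11:2  d12:0.
Shift B→9.
Schedule E@1, C@5, D@5, A@9, B@9: d1:2  d2:2  d3:2  d4:2  d5:7  d6:7  d7:7  d8:4  d9:6  d10:2  d11:2  d12:0 — peak 7.

7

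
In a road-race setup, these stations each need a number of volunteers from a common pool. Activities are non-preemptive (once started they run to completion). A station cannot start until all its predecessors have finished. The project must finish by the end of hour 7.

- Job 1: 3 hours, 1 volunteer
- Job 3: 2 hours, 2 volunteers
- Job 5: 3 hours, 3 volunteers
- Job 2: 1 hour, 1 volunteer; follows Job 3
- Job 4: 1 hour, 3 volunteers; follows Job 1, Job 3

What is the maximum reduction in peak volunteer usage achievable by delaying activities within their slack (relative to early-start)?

Early-start peak: h1:6  h2:6  h3:5  h4:3  h5:0  h6:0  h7:0 ⇒ 6.
Leveled (Job 1@1, Job 3@1, Job 5@4, Job 2@3, Job 4@7): h1:3  h2:3  h3:2  h4:3  h5:3  h6:3  h7:3 ⇒ 3.
Reduction 6 − 3 = 3.

3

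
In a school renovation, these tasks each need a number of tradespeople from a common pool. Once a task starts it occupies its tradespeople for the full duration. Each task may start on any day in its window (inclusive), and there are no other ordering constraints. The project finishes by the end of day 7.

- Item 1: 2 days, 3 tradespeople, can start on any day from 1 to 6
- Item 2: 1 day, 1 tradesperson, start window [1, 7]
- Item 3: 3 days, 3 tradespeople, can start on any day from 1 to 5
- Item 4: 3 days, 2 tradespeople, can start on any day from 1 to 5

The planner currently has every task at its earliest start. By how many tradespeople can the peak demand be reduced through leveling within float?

Early-start peak: d1:9  d2:8  d3:5  d4:0  d5:0  d6:0  d7:0 ⇒ 9.
Leveled (Item 1@1, Item 2@1, Item 3@3, Item 4@2): d1:4  d2:5  d3:5  d4:5  d5:3  d6:0  d7:0 ⇒ 5.
Reduction 9 − 5 = 4.

4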